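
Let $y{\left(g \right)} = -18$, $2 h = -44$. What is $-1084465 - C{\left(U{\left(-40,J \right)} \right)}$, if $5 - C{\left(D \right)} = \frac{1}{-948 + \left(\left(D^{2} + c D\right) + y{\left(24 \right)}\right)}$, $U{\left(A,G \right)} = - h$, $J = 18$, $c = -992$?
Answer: $- \frac{24190187821}{22306} \approx -1.0845 \cdot 10^{6}$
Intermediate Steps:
$h = -22$ ($h = \frac{1}{2} \left(-44\right) = -22$)
$U{\left(A,G \right)} = 22$ ($U{\left(A,G \right)} = \left(-1\right) \left(-22\right) = 22$)
$C{\left(D \right)} = 5 - \frac{1}{-966 + D^{2} - 992 D}$ ($C{\left(D \right)} = 5 - \frac{1}{-948 - \left(18 - D^{2} + 992 D\right)} = 5 - \frac{1}{-966 + D^{2} - 992 D}$)
$-1084465 - C{\left(U{\left(-40,J \right)} \right)} = -1084465 - \frac{-4831 - 109120 + 5 \cdot 22^{2}}{-966 + 22^{2} - 21824} = -1084465 - \frac{-4831 - 109120 + 5 \cdot 484}{-966 + 484 - 21824} = -1084465 - \frac{-4831 - 109120 + 2420}{-22306} = -1084465 - \left(- \frac{1}{22306}\right) \left(-111531\right) = -1084465 - \frac{111531}{22306} = - \frac{24190187821}{22306}$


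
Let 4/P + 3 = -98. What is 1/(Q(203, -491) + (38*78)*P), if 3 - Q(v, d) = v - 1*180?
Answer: -101/13876 ≈ -0.0072788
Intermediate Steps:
P = -4/101 (P = 4/(-3 - 98) = 4/(-101) = 4*(-1/101) = -4/101 ≈ -0.039604)
Q(v, d) = 183 - v (Q(v, d) = 3 - (v - 1*180) = 3 - (v - 180) = 3 - (-180 + v) = 3 + (180 - v) = 183 - v)
1/(Q(203, -491) + (38*78)*P) = 1/((183 - 1*203) + (38*78)*(-4/101)) = 1/((183 - 203) + 2964*(-4/101)) = 1/(-20 - 11856/101) = 1/(-13876/101) = -101/13876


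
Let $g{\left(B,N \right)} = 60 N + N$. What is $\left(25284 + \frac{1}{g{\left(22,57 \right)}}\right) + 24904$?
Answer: $\frac{174503677}{3477} \approx 50188.0$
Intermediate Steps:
$g{\left(B,N \right)} = 61 N$
$\left(25284 + \frac{1}{g{\left(22,57 \right)}}\right) + 24904 = \left(25284 + \frac{1}{61 \cdot 57}\right) + 24904 = \left(25284 + \frac{1}{3477}\right) + 24904 = \frac{87912469}{3477} + 24904 = \frac{174503677}{3477}$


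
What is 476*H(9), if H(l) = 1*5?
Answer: 2380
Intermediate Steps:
H(l) = 5
476*H(9) = 476*5 = 2380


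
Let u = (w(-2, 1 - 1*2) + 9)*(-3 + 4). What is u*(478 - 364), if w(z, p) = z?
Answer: 798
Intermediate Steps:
u = 7 (u = (-2 + 9)*(-3 + 4) = 7*1 = 7)
u*(478 - 364) = 7*(478 - 364) = 7*114 = 798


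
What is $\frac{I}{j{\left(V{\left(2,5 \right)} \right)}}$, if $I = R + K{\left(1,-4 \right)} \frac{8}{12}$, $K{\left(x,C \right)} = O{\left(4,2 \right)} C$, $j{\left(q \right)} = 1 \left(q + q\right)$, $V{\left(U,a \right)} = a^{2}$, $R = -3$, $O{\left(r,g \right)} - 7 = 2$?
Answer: $- \frac{27}{50} \approx -0.54$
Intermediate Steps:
$O{\left(r,g \right)} = 9$ ($O{\left(r,g \right)} = 7 + 2 = 9$)
$j{\left(q \right)} = 2 q$ ($j{\left(q \right)} = 1 \cdot 2 q = 2 q$)
$K{\left(x,C \right)} = 9 C$
$I = -27$ ($I = -3 + 9 \left(-4\right) \frac{8}{12} = -3 - 36 \cdot 8 \cdot \frac{1}{12} = -3 - 24 = -27$)
$\frac{I}{j{\left(V{\left(2,5 \right)} \right)}} = - \frac{27}{2 \cdot 5^{2}} = - \frac{27}{2 \cdot 25} = - \frac{27}{50}$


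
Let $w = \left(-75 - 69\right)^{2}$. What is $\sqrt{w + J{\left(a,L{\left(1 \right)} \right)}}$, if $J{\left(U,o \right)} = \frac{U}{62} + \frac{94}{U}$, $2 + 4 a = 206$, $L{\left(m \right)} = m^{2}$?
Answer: $\frac{\sqrt{207350240082}}{3162} \approx 144.01$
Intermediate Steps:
$a = 51$ ($a = - \frac{1}{2} + \frac{1}{4} \cdot 206 = - \frac{1}{2} + \frac{103}{2} = 51$)
$J{\left(U,o \right)} = \frac{94}{U} + \frac{U}{62}$ ($J{\left(U,o \right)} = U \frac{1}{62} + \frac{94}{U} = \frac{U}{62} + \frac{94}{U} = \frac{94}{U} + \frac{U}{62}$)
$w = 20736$ ($w = \left(-144\right)^{2} = 20736$)
$\sqrt{w + J{\left(a,L{\left(1 \right)} \right)}} = \sqrt{20736 + \left(\frac{94}{51} + \frac{1}{62} \cdot 51\right)} = \sqrt{20736 + \left(94 \cdot \frac{1}{51} + \frac{51}{62}\right)} = \sqrt{20736 + \left(\frac{94}{51} + \frac{51}{62}\right)} = \sqrt{20736 + \frac{8429}{3162}} = \sqrt{\frac{65575661}{3162}} = \frac{\sqrt{207350240082}}{3162}$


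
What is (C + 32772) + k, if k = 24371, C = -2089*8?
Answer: 40431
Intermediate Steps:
C = -16712
(C + 32772) + k = (-16712 + 32772) + 24371 = 16060 + 24371 = 40431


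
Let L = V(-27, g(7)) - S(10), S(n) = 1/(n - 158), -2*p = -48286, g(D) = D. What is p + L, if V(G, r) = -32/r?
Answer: 25007419/1036 ≈ 24138.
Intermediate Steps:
p = 24143 (p = -1/2*(-48286) = 24143)
S(n) = 1/(-158 + n)
L = -4729/1036 (L = -32/7 - 1/(-158 + 10) = -32*1/7 - 1/(-148) = -32/7 - 1*(-1/148) = -32/7 + 1/148 = -4729/1036 ≈ -4.5647)
p + L = 24143 - 4729/1036 = 25007419/1036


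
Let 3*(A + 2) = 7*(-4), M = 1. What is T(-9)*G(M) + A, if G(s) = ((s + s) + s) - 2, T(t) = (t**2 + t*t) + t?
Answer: 425/3 ≈ 141.67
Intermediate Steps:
T(t) = t + 2*t**2 (T(t) = (t**2 + t**2) + t = 2*t**2 + t = t + 2*t**2)
A = -34/3 (A = -2 + (7*(-4))/3 = -2 + (1/3)*(-28) = -2 - 28/3 = -34/3 ≈ -11.333)
G(s) = -2 + 3*s (G(s) = (2*s + s) - 2 = 3*s - 2 = -2 + 3*s)
T(-9)*G(M) + A = (-9*(1 + 2*(-9)))*(-2 + 3*1) - 34/3 = (-9*(1 - 18))*(-2 + 3) - 34/3 = -9*(-17)*1 - 34/3 = 153*1 - 34/3 = 153 - 34/3 = 425/3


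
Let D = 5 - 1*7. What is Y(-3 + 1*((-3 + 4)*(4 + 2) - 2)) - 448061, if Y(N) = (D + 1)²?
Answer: -448060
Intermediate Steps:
D = -2 (D = 5 - 7 = -2)
Y(N) = 1 (Y(N) = (-2 + 1)² = (-1)² = 1)
Y(-3 + 1*((-3 + 4)*(4 + 2) - 2)) - 448061 = 1 - 448061 = -448060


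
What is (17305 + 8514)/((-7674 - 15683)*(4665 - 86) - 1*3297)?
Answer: -25819/106955000 ≈ -0.00024140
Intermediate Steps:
(17305 + 8514)/((-7674 - 15683)*(4665 - 86) - 1*3297) = 25819/(-23357*4579 - 3297) = 25819/(-106951703 - 3297) = 25819/(-106955000) = 25819*(-1/106955000) = -25819/106955000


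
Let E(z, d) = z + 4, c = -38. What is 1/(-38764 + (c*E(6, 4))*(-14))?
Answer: -1/33444 ≈ -2.9901e-5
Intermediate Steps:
E(z, d) = 4 + z
1/(-38764 + (c*E(6, 4))*(-14)) = 1/(-38764 - 38*(4 + 6)*(-14)) = 1/(-38764 - 38*10*(-14)) = 1/(-38764 - 380*(-14)) = 1/(-38764 + 5320) = 1/(-33444) = -1/33444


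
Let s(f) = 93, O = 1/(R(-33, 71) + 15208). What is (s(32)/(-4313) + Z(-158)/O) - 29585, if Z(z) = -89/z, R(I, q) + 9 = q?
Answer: -7149667447/340727 ≈ -20984.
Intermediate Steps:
R(I, q) = -9 + q
O = 1/15270 (O = 1/((-9 + 71) + 15208) = 1/(62 + 15208) = 1/15270 ≈ 6.5488e-5)
(s(32)/(-4313) + Z(-158)/O) - 29585 = (93/(-4313) + (-89/(-158))/(1/15270)) - 29585 = (93*(-1/4313) - 89*(-1/158)*15270) - 29585 = (-93/4313 + (89/158)*15270) - 29585 = (-93/4313 + 679515/79) - 29585 = 2930740848/340727 - 29585 = -7149667447/340727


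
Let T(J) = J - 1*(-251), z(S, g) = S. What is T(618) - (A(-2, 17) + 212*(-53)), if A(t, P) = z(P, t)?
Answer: 12088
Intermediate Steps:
T(J) = 251 + J (T(J) = J + 251 = 251 + J)
A(t, P) = P
T(618) - (A(-2, 17) + 212*(-53)) = (251 + 618) - (17 + 212*(-53)) = 869 - (17 - 11236) = 869 - 1*(-11219) = 869 + 11219 = 12088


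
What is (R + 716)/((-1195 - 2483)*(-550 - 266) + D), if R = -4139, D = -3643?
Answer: -3423/2997605 ≈ -0.0011419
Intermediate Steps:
(R + 716)/((-1195 - 2483)*(-550 - 266) + D) = (-4139 + 716)/((-1195 - 2483)*(-550 - 266) - 3643) = -3423/(-3678*(-816) - 3643) = -3423/(3001248 - 3643) = -3423/2997605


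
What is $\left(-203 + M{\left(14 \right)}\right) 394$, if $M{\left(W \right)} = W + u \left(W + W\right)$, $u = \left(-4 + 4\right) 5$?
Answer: $-74466$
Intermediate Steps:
$u = 0$ ($u = 0 \cdot 5 = 0$)
$M{\left(W \right)} = W$ ($M{\left(W \right)} = W + 0 \left(W + W\right) = W + 0 \cdot 2 W = W + 0 = W$)
$\left(-203 + M{\left(14 \right)}\right) 394 = \left(-203 + 14\right) 394 = \left(-189\right) 394 = -74466$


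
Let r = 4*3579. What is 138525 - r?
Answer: 124209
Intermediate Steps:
r = 14316
138525 - r = 138525 - 1*14316 = 138525 - 14316 = 124209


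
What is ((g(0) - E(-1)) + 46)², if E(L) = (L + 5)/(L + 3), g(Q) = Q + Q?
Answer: 1936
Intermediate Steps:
g(Q) = 2*Q
E(L) = (5 + L)/(3 + L)
((g(0) - E(-1)) + 46)² = ((2*0 - (5 - 1)/(3 - 1)) + 46)² = ((0 - 4/2) + 46)² = ((0 - 1*2) + 46)² = ((0 - 2) + 46)² = (-2 + 46)² = 44² = 1936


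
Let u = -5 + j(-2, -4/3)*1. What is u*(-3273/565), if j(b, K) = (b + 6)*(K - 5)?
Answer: 99281/565 ≈ 175.72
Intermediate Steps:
j(b, K) = (-5 + K)*(6 + b) (j(b, K) = (6 + b)*(-5 + K) = (-5 + K)*(6 + b))
u = -91/3 (u = -5 + (-30 - 5*(-2) + 6*(-4/3) - 4/3*(-2))*1 = -5 + (-30 + 10 + 6*(-4*1/3) - 4*1/3*(-2))*1 = -5 + (-30 + 10 + 6*(-4/3) - 4/3*(-2))*1 = -5 + (-30 + 10 - 8 + 8/3)*1 = -5 - 76/3*1 = -5 - 76/3 = -91/3 ≈ -30.333)
u*(-3273/565) = -(-99281)/565 = -91/3*(-3273/565) = 99281/565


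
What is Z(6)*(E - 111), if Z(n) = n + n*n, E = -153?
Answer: -11088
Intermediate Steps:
Z(n) = n + n²
Z(6)*(E - 111) = (6*(1 + 6))*(-153 - 111) = (6*7)*(-264) = 42*(-264) = -11088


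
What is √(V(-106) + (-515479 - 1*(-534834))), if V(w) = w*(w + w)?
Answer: √41827 ≈ 204.52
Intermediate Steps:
V(w) = 2*w² (V(w) = w*(2*w) = 2*w²)
√(V(-106) + (-515479 - 1*(-534834))) = √(2*(-106)² + (-515479 - 1*(-534834))) = √(2*11236 + (-515479 + 534834)) = √(22472 + 19355) = √41827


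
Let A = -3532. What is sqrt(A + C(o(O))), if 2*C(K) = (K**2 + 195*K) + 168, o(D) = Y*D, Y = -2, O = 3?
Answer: I*sqrt(4015) ≈ 63.364*I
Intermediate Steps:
o(D) = -2*D
C(K) = 84 + K**2/2 + 195*K/2 (C(K) = ((K**2 + 195*K) + 168)/2 = (168 + K**2 + 195*K)/2 = 84 + K**2/2 + 195*K/2)
sqrt(A + C(o(O))) = sqrt(-3532 + (84 + (-2*3)**2/2 + 195*(-2*3)/2)) = sqrt(-3532 + (84 + (1/2)*(-6)**2 + (195/2)*(-6))) = sqrt(-3532 + (84 + (1/2)*36 - 585)) = sqrt(-3532 + (84 + 18 - 585)) = sqrt(-3532 - 483) = sqrt(-4015) = I*sqrt(4015)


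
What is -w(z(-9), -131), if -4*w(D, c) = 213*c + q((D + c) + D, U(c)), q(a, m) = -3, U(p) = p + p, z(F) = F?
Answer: -13953/2 ≈ -6976.5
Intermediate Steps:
U(p) = 2*p
w(D, c) = ¾ - 213*c/4 (w(D, c) = -(213*c - 3)/4 = -(-3 + 213*c)/4 = ¾ - 213*c/4)
-w(z(-9), -131) = -(¾ - 213/4*(-131)) = -(¾ + 27903/4) = -1*13953/2 = -13953/2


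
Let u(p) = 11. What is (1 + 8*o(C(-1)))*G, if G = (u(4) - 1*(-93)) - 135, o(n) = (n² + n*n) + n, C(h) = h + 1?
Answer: -31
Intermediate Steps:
C(h) = 1 + h
o(n) = n + 2*n² (o(n) = (n² + n²) + n = 2*n² + n = n + 2*n²)
G = -31 (G = (11 - 1*(-93)) - 135 = (11 + 93) - 135 = 104 - 135 = -31)
(1 + 8*o(C(-1)))*G = (1 + 8*((1 - 1)*(1 + 2*(1 - 1))))*(-31) = (1 + 8*(0*(1 + 2*0)))*(-31) = (1 + 8*(0*(1 + 0)))*(-31) = (1 + 8*(0*1))*(-31) = (1 + 8*0)*(-31) = (1 + 0)*(-31) = 1*(-31) = -31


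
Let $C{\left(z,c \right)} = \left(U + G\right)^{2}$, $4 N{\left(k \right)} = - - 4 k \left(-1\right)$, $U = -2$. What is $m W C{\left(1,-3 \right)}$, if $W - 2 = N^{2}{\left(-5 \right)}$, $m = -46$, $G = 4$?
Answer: $-4968$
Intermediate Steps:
$N{\left(k \right)} = - k$ ($N{\left(k \right)} = \frac{\left(-1\right) - 4 k \left(-1\right)}{4} = \frac{\left(-1\right) 4 k}{4} = \frac{\left(-4\right) k}{4} = - k$)
$C{\left(z,c \right)} = 4$ ($C{\left(z,c \right)} = \left(-2 + 4\right)^{2} = 2^{2} = 4$)
$W = 27$ ($W = 2 + \left(\left(-1\right) \left(-5\right)\right)^{2} = 2 + 5^{2} = 2 + 25 = 27$)
$m W C{\left(1,-3 \right)} = \left(-46\right) 27 \cdot 4 = \left(-1242\right) 4 = -4968$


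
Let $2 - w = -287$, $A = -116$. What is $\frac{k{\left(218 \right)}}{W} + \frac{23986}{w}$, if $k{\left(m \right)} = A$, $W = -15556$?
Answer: $\frac{93289935}{1123921} \approx 83.004$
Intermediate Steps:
$k{\left(m \right)} = -116$
$w = 289$ ($w = 2 - -287 = 2 + 287 = 289$)
$\frac{k{\left(218 \right)}}{W} + \frac{23986}{w} = - \frac{116}{-15556} + \frac{23986}{289} = \left(-116\right) \left(- \frac{1}{15556}\right) + 23986 \cdot \frac{1}{289} = \frac{29}{3889} + \frac{23986}{289} = \frac{93289935}{1123921}$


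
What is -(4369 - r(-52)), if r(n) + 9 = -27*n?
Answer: -2974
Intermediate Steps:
r(n) = -9 - 27*n
-(4369 - r(-52)) = -(4369 - (-9 - 27*(-52))) = -(4369 - (-9 + 1404)) = -(4369 - 1*1395) = -(4369 - 1395) = -1*2974 = -2974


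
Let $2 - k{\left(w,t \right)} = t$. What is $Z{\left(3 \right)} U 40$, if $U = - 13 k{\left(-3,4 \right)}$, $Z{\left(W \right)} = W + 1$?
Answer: $4160$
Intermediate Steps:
$k{\left(w,t \right)} = 2 - t$
$Z{\left(W \right)} = 1 + W$
$U = 26$ ($U = - 13 \left(2 - 4\right) = \left(-13\right) \left(-2\right) = 26$)
$Z{\left(3 \right)} U 40 = \left(1 + 3\right) 26 \cdot 40 = 4 \cdot 26 \cdot 40 = 104 \cdot 40 = 4160$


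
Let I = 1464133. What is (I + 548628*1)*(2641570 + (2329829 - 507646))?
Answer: 8984467952033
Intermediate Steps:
(I + 548628*1)*(2641570 + (2329829 - 507646)) = (1464133 + 548628*1)*(2641570 + (2329829 - 507646)) = (1464133 + 548628)*(2641570 + 1822183) = 2012761*4463753 = 8984467952033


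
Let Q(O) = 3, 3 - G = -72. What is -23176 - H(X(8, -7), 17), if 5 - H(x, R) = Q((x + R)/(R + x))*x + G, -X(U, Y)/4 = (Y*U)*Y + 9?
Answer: -27918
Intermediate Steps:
G = 75 (G = 3 - 1*(-72) = 3 + 72 = 75)
X(U, Y) = -36 - 4*U*Y² (X(U, Y) = -4*((Y*U)*Y + 9) = -4*((U*Y)*Y + 9) = -4*(U*Y² + 9) = -4*(9 + U*Y²) = -36 - 4*U*Y²)
H(x, R) = -70 - 3*x (H(x, R) = 5 - (3*x + 75) = 5 - (75 + 3*x) = 5 + (-75 - 3*x) = -70 - 3*x)
-23176 - H(X(8, -7), 17) = -23176 - (-70 - 3*(-36 - 4*8*(-7)²)) = -23176 - (-70 - 3*(-36 - 4*8*49)) = -23176 - (-70 - 3*(-36 - 1568)) = -23176 - (-70 - 3*(-1604)) = -23176 - (-70 + 4812) = -23176 - 1*4742 = -23176 - 4742 = -27918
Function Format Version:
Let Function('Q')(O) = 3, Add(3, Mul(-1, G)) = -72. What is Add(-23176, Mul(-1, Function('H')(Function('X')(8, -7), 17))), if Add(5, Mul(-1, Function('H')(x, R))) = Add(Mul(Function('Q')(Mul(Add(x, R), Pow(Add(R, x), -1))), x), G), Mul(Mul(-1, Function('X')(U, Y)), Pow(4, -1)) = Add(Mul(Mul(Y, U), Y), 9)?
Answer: -27918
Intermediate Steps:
G = 75 (G = Add(3, Mul(-1, -72)) = Add(3, 72) = 75)
Function('X')(U, Y) = Add(-36, Mul(-4, U, Pow(Y, 2))) (Function('X')(U, Y) = Mul(-4, Add(Mul(Mul(Y, U), Y), 9)) = Mul(-4, Add(Mul(Mul(U, Y), Y), 9)) = Mul(-4, Add(Mul(U, Pow(Y, 2)), 9)) = Mul(-4, Add(9, Mul(U, Pow(Y, 2)))) = Add(-36, Mul(-4, U, Pow(Y, 2))))
Function('H')(x, R) = Add(-70, Mul(-3, x)) (Function('H')(x, R) = Add(5, Mul(-1, Add(Mul(3, x), 75))) = Add(5, Mul(-1, Add(75, Mul(3, x)))) = Add(5, Add(-75, Mul(-3, x))) = Add(-70, Mul(-3, x)))
Add(-23176, Mul(-1, Function('H')(Function('X')(8, -7), 17))) = Add(-23176, Mul(-1, Add(-70, Mul(-3, Add(-36, Mul(-4, 8, Pow(-7, 2))))))) = Add(-23176, Mul(-1, Add(-70, Mul(-3, Add(-36, Mul(-4, 8, 49)))))) = Add(-23176, Mul(-1, Add(-70, Mul(-3, Add(-36, -1568))))) = Add(-23176, Mul(-1, Add(-70, Mul(-3, -1604)))) = Add(-23176, Mul(-1, Add(-70, 4812))) = Add(-23176, Mul(-1, 4742)) = Add(-23176, -4742) = -27918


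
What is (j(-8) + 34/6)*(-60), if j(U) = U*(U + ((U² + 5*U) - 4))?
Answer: 5420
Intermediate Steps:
j(U) = U*(-4 + U² + 6*U) (j(U) = U*(U + (-4 + U² + 5*U)) = U*(-4 + U² + 6*U))
(j(-8) + 34/6)*(-60) = (-8*(-4 + (-8)² + 6*(-8)) + 34/6)*(-60) = (-8*(-4 + 64 - 48) + 34*(⅙))*(-60) = (-8*12 + 17/3)*(-60) = (-96 + 17/3)*(-60) = -271/3*(-60) = 5420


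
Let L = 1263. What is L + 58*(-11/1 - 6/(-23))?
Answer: 14723/23 ≈ 640.13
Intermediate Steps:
L + 58*(-11/1 - 6/(-23)) = 1263 + 58*(-11/1 - 6/(-23)) = 1263 + 58*(-11*1 - 6*(-1/23)) = 1263 + 58*(-11 + 6/23) = 1263 + 58*(-247/23) = 1263 - 14326/23 = 14723/23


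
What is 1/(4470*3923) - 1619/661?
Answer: -28390475729/11591170410 ≈ -2.4493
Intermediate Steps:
1/(4470*3923) - 1619/661 = (1/4470)*(1/3923) - 1619*1/661 = 1/17535810 - 1619/661 = -28390475729/11591170410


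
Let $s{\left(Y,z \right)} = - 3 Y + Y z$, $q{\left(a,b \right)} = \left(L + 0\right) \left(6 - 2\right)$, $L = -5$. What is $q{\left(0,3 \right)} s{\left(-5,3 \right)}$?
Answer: $0$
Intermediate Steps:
$q{\left(a,b \right)} = -20$ ($q{\left(a,b \right)} = \left(-5 + 0\right) \left(6 - 2\right) = \left(-5\right) 4 = -20$)
$q{\left(0,3 \right)} s{\left(-5,3 \right)} = - 20 \left(- 5 \left(-3 + 3\right)\right) = - 20 \left(\left(-5\right) 0\right) = \left(-20\right) 0 = 0$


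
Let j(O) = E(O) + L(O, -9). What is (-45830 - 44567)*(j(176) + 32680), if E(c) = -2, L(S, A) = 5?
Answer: -2954445151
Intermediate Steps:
j(O) = 3 (j(O) = -2 + 5 = 3)
(-45830 - 44567)*(j(176) + 32680) = (-45830 - 44567)*(3 + 32680) = -90397*32683 = -2954445151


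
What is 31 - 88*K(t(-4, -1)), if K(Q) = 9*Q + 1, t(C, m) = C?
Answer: 3111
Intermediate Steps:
K(Q) = 1 + 9*Q
31 - 88*K(t(-4, -1)) = 31 - 88*(1 + 9*(-4)) = 31 - 88*(1 - 36) = 31 - 88*(-35) = 31 + 3080 = 3111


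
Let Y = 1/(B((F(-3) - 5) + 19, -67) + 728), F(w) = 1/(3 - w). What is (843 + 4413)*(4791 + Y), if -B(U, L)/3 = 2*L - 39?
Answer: 31401330768/1247 ≈ 2.5182e+7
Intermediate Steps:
B(U, L) = 117 - 6*L (B(U, L) = -3*(2*L - 39) = -3*(-39 + 2*L) = 117 - 6*L)
Y = 1/1247 (Y = 1/((117 - 6*(-67)) + 728) = 1/((117 + 402) + 728) = 1/(519 + 728) = 1/1247 ≈ 0.00080192)
(843 + 4413)*(4791 + Y) = (843 + 4413)*(4791 + 1/1247) = 5256*(5974378/1247) = 31401330768/1247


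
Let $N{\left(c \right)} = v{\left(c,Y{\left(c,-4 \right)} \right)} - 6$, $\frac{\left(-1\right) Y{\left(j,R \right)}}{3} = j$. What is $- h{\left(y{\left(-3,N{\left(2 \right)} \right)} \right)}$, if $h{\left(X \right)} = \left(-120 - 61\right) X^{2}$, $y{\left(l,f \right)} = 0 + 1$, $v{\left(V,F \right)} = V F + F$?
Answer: $181$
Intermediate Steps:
$Y{\left(j,R \right)} = - 3 j$
$v{\left(V,F \right)} = F + F V$ ($v{\left(V,F \right)} = F V + F = F + F V$)
$N{\left(c \right)} = -6 - 3 c \left(1 + c\right)$ ($N{\left(c \right)} = - 3 c \left(1 + c\right) - 6 = -6 - 3 c \left(1 + c\right)$)
$y{\left(l,f \right)} = 1$
$h{\left(X \right)} = - 181 X^{2}$
$- h{\left(y{\left(-3,N{\left(2 \right)} \right)} \right)} = - \left(-181\right) 1^{2} = - \left(-181\right) 1 = \left(-1\right) \left(-181\right) = 181$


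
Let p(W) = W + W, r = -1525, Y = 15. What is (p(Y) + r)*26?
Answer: -38870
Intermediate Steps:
p(W) = 2*W
(p(Y) + r)*26 = (2*15 - 1525)*26 = (30 - 1525)*26 = -1495*26 = -38870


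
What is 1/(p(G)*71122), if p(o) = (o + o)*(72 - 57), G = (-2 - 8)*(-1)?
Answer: 1/21336600 ≈ 4.6868e-8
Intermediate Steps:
G = 10 (G = -10*(-1) = 10)
p(o) = 30*o (p(o) = (2*o)*15 = 30*o)
1/(p(G)*71122) = 1/((30*10)*71122) = (1/71122)/300 = (1/300)*(1/71122) = 1/21336600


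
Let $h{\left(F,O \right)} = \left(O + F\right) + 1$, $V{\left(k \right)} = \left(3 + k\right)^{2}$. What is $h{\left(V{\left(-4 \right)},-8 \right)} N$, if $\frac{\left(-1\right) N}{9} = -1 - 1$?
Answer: $-108$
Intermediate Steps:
$N = 18$ ($N = - 9 \left(-1 - 1\right) = \left(-9\right) \left(-2\right) = 18$)
$h{\left(F,O \right)} = 1 + F + O$ ($h{\left(F,O \right)} = \left(F + O\right) + 1 = 1 + F + O$)
$h{\left(V{\left(-4 \right)},-8 \right)} N = \left(1 + \left(3 - 4\right)^{2} - 8\right) 18 = \left(1 + \left(-1\right)^{2} - 8\right) 18 = \left(1 + 1 - 8\right) 18 = \left(-6\right) 18 = -108$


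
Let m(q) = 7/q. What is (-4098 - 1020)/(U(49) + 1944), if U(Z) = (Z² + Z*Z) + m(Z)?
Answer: -11942/15741 ≈ -0.75866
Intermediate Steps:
U(Z) = 2*Z² + 7/Z (U(Z) = (Z² + Z*Z) + 7/Z = (Z² + Z²) + 7/Z = 2*Z² + 7/Z)
(-4098 - 1020)/(U(49) + 1944) = (-4098 - 1020)/((7 + 2*49³)/49 + 1944) = -5118/((7 + 2*117649)/49 + 1944) = -5118/((7 + 235298)/49 + 1944) = -5118/((1/49)*235305 + 1944) = -5118/(33615/7 + 1944) = -5118/47223/7 = -5118*7/47223 = -11942/15741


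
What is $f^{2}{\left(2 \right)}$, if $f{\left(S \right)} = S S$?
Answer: $16$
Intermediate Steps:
$f{\left(S \right)} = S^{2}$
$f^{2}{\left(2 \right)} = \left(2^{2}\right)^{2} = 4^{2} = 16$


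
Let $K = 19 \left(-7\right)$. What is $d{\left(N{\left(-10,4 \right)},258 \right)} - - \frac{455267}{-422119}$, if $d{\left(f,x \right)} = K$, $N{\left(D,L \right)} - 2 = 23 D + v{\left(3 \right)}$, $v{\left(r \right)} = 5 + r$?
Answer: $- \frac{56597094}{422119} \approx -134.08$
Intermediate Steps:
$K = -133$
$N{\left(D,L \right)} = 10 + 23 D$ ($N{\left(D,L \right)} = 2 + \left(23 D + \left(5 + 3\right)\right) = 2 + \left(23 D + 8\right) = 2 + \left(8 + 23 D\right) = 10 + 23 D$)
$d{\left(f,x \right)} = -133$
$d{\left(N{\left(-10,4 \right)},258 \right)} - - \frac{455267}{-422119} = -133 - - \frac{455267}{-422119} = -133 - \left(-455267\right) \left(- \frac{1}{422119}\right) = -133 - \frac{455267}{422119} = - \frac{56597094}{422119}$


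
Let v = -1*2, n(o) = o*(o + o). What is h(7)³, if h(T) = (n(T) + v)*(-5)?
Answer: -110592000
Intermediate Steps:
n(o) = 2*o² (n(o) = o*(2*o) = 2*o²)
v = -2
h(T) = 10 - 10*T² (h(T) = (2*T² - 2)*(-5) = (-2 + 2*T²)*(-5) = 10 - 10*T²)
h(7)³ = (10 - 10*7²)³ = (10 - 10*49)³ = (10 - 490)³ = (-480)³ = -110592000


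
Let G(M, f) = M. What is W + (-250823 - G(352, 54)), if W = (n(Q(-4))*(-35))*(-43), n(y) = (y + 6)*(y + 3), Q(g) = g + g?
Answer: -236125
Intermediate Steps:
Q(g) = 2*g
n(y) = (3 + y)*(6 + y) (n(y) = (6 + y)*(3 + y) = (3 + y)*(6 + y))
W = 15050 (W = ((18 + (2*(-4))**2 + 9*(2*(-4)))*(-35))*(-43) = ((18 + (-8)**2 + 9*(-8))*(-35))*(-43) = ((18 + 64 - 72)*(-35))*(-43) = (10*(-35))*(-43) = -350*(-43) = 15050)
W + (-250823 - G(352, 54)) = 15050 + (-250823 - 1*352) = 15050 + (-250823 - 352) = 15050 - 251175 = -236125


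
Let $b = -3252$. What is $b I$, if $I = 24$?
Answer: $-78048$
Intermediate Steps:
$b I = \left(-3252\right) 24 = -78048$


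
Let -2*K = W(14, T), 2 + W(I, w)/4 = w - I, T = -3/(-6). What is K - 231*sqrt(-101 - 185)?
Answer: 31 - 231*I*sqrt(286) ≈ 31.0 - 3906.6*I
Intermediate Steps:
T = 1/2 (T = -3*(-1/6) = 1/2 ≈ 0.50000)
W(I, w) = -8 - 4*I + 4*w (W(I, w) = -8 + 4*(w - I) = -8 + (-4*I + 4*w) = -8 - 4*I + 4*w)
K = 31 (K = -(-8 - 4*14 + 4*(1/2))/2 = -(-8 - 56 + 2)/2 = -1/2*(-62) = 31)
K - 231*sqrt(-101 - 185) = 31 - 231*sqrt(-101 - 185) = 31 - 231*I*sqrt(286)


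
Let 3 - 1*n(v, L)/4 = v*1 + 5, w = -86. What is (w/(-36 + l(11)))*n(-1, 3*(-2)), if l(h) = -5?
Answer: -344/41 ≈ -8.3902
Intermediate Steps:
n(v, L) = -8 - 4*v (n(v, L) = 12 - 4*(v*1 + 5) = 12 - 4*(v + 5) = 12 - 4*(5 + v) = 12 + (-20 - 4*v) = -8 - 4*v)
(w/(-36 + l(11)))*n(-1, 3*(-2)) = (-86/(-36 - 5))*(-8 - 4*(-1)) = (-86/(-41))*(-8 + 4) = -1/41*(-86)*(-4) = (86/41)*(-4) = -344/41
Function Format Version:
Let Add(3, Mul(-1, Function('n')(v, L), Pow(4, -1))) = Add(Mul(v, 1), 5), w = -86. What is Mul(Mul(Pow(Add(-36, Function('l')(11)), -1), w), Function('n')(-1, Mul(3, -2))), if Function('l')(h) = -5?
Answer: Rational(-344, 41) ≈ -8.3902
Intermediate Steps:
Function('n')(v, L) = Add(-8, Mul(-4, v)) (Function('n')(v, L) = Add(12, Mul(-4, Add(Mul(v, 1), 5))) = Add(12, Mul(-4, Add(v, 5))) = Add(12, Mul(-4, Add(5, v))) = Add(12, Add(-20, Mul(-4, v))) = Add(-8, Mul(-4, v)))
Mul(Mul(Pow(Add(-36, Function('l')(11)), -1), w), Function('n')(-1, Mul(3, -2))) = Mul(Mul(Pow(Add(-36, -5), -1), -86), Add(-8, Mul(-4, -1))) = Mul(Mul(Pow(-41, -1), -86), Add(-8, 4)) = Mul(Mul(Rational(-1, 41), -86), -4) = Mul(Rational(86, 41), -4) = Rational(-344, 41)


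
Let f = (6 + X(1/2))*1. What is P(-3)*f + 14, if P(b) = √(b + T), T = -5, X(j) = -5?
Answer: 14 + 2*I*√2 ≈ 14.0 + 2.8284*I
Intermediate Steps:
P(b) = √(-5 + b) (P(b) = √(b - 5) = √(-5 + b))
f = 1 (f = (6 - 5)*1 = 1*1 = 1)
P(-3)*f + 14 = √(-5 - 3)*1 + 14 = √(-8)*1 + 14 = (2*I*√2)*1 + 14 = 2*I*√2 + 14 = 14 + 2*I*√2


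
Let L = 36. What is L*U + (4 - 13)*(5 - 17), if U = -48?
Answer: -1620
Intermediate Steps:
L*U + (4 - 13)*(5 - 17) = 36*(-48) + (4 - 13)*(5 - 17) = -1728 - 9*(-12) = -1728 + 108 = -1620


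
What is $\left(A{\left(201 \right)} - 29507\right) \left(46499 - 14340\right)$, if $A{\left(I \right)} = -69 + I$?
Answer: $-944670625$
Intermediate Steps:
$\left(A{\left(201 \right)} - 29507\right) \left(46499 - 14340\right) = \left(\left(-69 + 201\right) - 29507\right) \left(46499 - 14340\right) = \left(132 - 29507\right) 32159 = \left(-29375\right) 32159 = -944670625$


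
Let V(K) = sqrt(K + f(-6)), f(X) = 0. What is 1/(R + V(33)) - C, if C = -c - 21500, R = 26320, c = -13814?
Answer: 5324417859082/692742367 - sqrt(33)/692742367 ≈ 7686.0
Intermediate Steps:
V(K) = sqrt(K) (V(K) = sqrt(K + 0) = sqrt(K))
C = -7686 (C = -1*(-13814) - 21500 = 13814 - 21500 = -7686)
1/(R + V(33)) - C = 1/(26320 + sqrt(33)) - 1*(-7686) = 1/(26320 + sqrt(33)) + 7686 = 7686 + 1/(26320 + sqrt(33))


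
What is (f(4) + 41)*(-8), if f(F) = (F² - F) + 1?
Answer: -432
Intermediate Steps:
f(F) = 1 + F² - F
(f(4) + 41)*(-8) = ((1 + 4² - 1*4) + 41)*(-8) = ((1 + 16 - 4) + 41)*(-8) = (13 + 41)*(-8) = 54*(-8) = -432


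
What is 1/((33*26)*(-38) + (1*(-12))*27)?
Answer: -1/32928 ≈ -3.0369e-5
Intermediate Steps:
1/((33*26)*(-38) + (1*(-12))*27) = 1/(858*(-38) - 12*27) = 1/(-32604 - 324) = 1/(-32928) = -1/32928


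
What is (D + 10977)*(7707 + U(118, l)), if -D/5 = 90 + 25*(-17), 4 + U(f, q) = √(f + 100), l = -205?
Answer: 97458356 + 12652*√218 ≈ 9.7645e+7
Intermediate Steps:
U(f, q) = -4 + √(100 + f) (U(f, q) = -4 + √(f + 100) = -4 + √(100 + f))
D = 1675 (D = -5*(90 + 25*(-17)) = -5*(90 - 425) = -5*(-335) = 1675)
(D + 10977)*(7707 + U(118, l)) = (1675 + 10977)*(7707 + (-4 + √(100 + 118))) = 12652*(7707 + (-4 + √218)) = 12652*(7703 + √218) = 97458356 + 12652*√218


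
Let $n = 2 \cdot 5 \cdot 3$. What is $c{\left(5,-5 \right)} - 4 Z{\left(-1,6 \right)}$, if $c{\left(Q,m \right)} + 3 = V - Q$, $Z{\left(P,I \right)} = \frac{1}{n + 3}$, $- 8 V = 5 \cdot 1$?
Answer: $- \frac{2309}{264} \approx -8.7462$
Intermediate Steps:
$V = - \frac{5}{8}$ ($V = - \frac{5 \cdot 1}{8} = \left(- \frac{1}{8}\right) 5 = - \frac{5}{8} \approx -0.625$)
$n = 30$ ($n = 10 \cdot 3 = 30$)
$Z{\left(P,I \right)} = \frac{1}{33}$ ($Z{\left(P,I \right)} = \frac{1}{30 + 3} = \frac{1}{33}$)
$c{\left(Q,m \right)} = - \frac{29}{8} - Q$ ($c{\left(Q,m \right)} = -3 - \left(\frac{5}{8} + Q\right) = - \frac{29}{8} - Q$)
$c{\left(5,-5 \right)} - 4 Z{\left(-1,6 \right)} = \left(- \frac{29}{8} - 5\right) - \frac{4}{33} = - \frac{69}{8} - \frac{4}{33} = - \frac{2309}{264}$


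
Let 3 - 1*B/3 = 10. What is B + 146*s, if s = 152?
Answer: 22171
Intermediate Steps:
B = -21 (B = 9 - 3*10 = 9 - 30 = -21)
B + 146*s = -21 + 146*152 = -21 + 22192 = 22171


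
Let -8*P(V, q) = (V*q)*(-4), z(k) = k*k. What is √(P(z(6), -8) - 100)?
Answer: 2*I*√61 ≈ 15.62*I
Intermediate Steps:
z(k) = k²
P(V, q) = V*q/2 (P(V, q) = -V*q*(-4)/8 = -(-1)*V*q/2 = V*q/2)
√(P(z(6), -8) - 100) = √((½)*6²*(-8) - 100) = √((½)*36*(-8) - 100) = √(-144 - 100) = √(-244) = 2*I*√61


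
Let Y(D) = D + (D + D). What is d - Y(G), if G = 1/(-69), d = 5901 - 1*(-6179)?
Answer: 277841/23 ≈ 12080.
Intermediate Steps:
d = 12080 (d = 5901 + 6179 = 12080)
G = -1/69 ≈ -0.014493
Y(D) = 3*D (Y(D) = D + 2*D = 3*D)
d - Y(G) = 12080 - 3*(-1)/69 = 12080 - 1*(-1/23) = 12080 + 1/23 = 277841/23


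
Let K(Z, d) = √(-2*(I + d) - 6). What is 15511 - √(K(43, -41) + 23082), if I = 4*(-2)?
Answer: 15511 - √(23082 + 2*√23) ≈ 15359.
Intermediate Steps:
I = -8
K(Z, d) = √(10 - 2*d) (K(Z, d) = √(-2*(-8 + d) - 6) = √((16 - 2*d) - 6) = √(10 - 2*d))
15511 - √(K(43, -41) + 23082) = 15511 - √(√(10 - 2*(-41)) + 23082) = 15511 - √(√(10 + 82) + 23082) = 15511 - √(√92 + 23082) = 15511 - √(2*√23 + 23082) = 15511 - √(23082 + 2*√23)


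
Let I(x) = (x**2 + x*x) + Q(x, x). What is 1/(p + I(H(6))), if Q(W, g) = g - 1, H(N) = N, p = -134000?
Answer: -1/133923 ≈ -7.4670e-6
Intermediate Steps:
Q(W, g) = -1 + g
I(x) = -1 + x + 2*x**2 (I(x) = (x**2 + x*x) + (-1 + x) = (x**2 + x**2) + (-1 + x) = 2*x**2 + (-1 + x) = -1 + x + 2*x**2)
1/(p + I(H(6))) = 1/(-134000 + (-1 + 6 + 2*6**2)) = 1/(-134000 + (-1 + 6 + 2*36)) = 1/(-134000 + (-1 + 6 + 72)) = 1/(-134000 + 77) = 1/(-133923) = -1/133923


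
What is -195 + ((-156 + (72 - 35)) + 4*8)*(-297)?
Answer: 25644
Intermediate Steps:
-195 + ((-156 + (72 - 35)) + 4*8)*(-297) = -195 + ((-156 + 37) + 32)*(-297) = -195 + (-119 + 32)*(-297) = -195 - 87*(-297) = -195 + 25839 = 25644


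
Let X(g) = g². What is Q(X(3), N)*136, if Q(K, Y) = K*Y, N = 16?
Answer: 19584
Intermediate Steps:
Q(X(3), N)*136 = (3²*16)*136 = (9*16)*136 = 144*136 = 19584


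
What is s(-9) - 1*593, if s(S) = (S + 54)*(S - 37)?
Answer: -2663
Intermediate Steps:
s(S) = (-37 + S)*(54 + S) (s(S) = (54 + S)*(-37 + S) = (-37 + S)*(54 + S))
s(-9) - 1*593 = (-1998 + (-9)² + 17*(-9)) - 1*593 = (-1998 + 81 - 153) - 593 = -2070 - 593 = -2663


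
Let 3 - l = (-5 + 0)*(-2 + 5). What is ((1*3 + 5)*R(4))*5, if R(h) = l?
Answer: 720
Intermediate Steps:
l = 18 (l = 3 - (-5 + 0)*(-2 + 5) = 3 - (-5)*3 = 3 - 1*(-15) = 3 + 15 = 18)
R(h) = 18
((1*3 + 5)*R(4))*5 = ((1*3 + 5)*18)*5 = ((3 + 5)*18)*5 = (8*18)*5 = 144*5 = 720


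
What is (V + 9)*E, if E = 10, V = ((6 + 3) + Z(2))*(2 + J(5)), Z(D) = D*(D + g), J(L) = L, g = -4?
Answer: 440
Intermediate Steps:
Z(D) = D*(-4 + D) (Z(D) = D*(D - 4) = D*(-4 + D))
V = 35 (V = ((6 + 3) + 2*(-4 + 2))*(2 + 5) = (9 + 2*(-2))*7 = (9 - 4)*7 = 5*7 = 35)
(V + 9)*E = (35 + 9)*10 = 44*10 = 440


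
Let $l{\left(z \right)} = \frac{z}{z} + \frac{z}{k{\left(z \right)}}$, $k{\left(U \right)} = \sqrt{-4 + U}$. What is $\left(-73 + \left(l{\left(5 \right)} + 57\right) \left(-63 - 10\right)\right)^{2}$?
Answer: $21827584$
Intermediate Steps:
$l{\left(z \right)} = 1 + \frac{z}{\sqrt{-4 + z}}$ ($l{\left(z \right)} = \frac{z}{z} + \frac{z}{\sqrt{-4 + z}} = 1 + \frac{z}{\sqrt{-4 + z}}$)
$\left(-73 + \left(l{\left(5 \right)} + 57\right) \left(-63 - 10\right)\right)^{2} = \left(-73 + \left(\left(1 + \frac{5}{\sqrt{-4 + 5}}\right) + 57\right) \left(-63 - 10\right)\right)^{2} = \left(-73 + \left(\left(1 + 5 \frac{1}{\sqrt{1}}\right) + 57\right) \left(-73\right)\right)^{2} = \left(-73 + \left(\left(1 + 5 \cdot 1\right) + 57\right) \left(-73\right)\right)^{2} = \left(-73 + \left(\left(1 + 5\right) + 57\right) \left(-73\right)\right)^{2} = \left(-73 + \left(6 + 57\right) \left(-73\right)\right)^{2} = \left(-73 + 63 \left(-73\right)\right)^{2} = \left(-73 - 4599\right)^{2} = \left(-4672\right)^{2} = 21827584$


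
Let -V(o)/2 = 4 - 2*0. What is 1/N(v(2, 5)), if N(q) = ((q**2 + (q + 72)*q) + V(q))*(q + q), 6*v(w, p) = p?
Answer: 54/4805 ≈ 0.011238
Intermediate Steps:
v(w, p) = p/6
V(o) = -8 (V(o) = -2*(4 - 2*0) = -2*(4 + 0) = -2*4 = -8)
N(q) = 2*q*(-8 + q**2 + q*(72 + q)) (N(q) = ((q**2 + (q + 72)*q) - 8)*(q + q) = ((q**2 + (72 + q)*q) - 8)*(2*q) = ((q**2 + q*(72 + q)) - 8)*(2*q) = (-8 + q**2 + q*(72 + q))*(2*q) = 2*q*(-8 + q**2 + q*(72 + q)))
1/N(v(2, 5)) = 1/(4*((1/6)*5)*(-4 + ((1/6)*5)**2 + 36*((1/6)*5))) = 1/(4*(5/6)*(-4 + (5/6)**2 + 36*(5/6))) = 1/(4*(5/6)*(-4 + 25/36 + 30)) = 1/(4*(5/6)*(961/36)) = 1/(4805/54) = 54/4805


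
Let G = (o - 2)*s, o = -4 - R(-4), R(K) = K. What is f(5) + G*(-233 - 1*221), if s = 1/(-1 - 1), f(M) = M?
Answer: -449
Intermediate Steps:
s = -½ (s = 1/(-2) = -½ ≈ -0.50000)
o = 0 (o = -4 - 1*(-4) = -4 + 4 = 0)
G = 1 (G = (0 - 2)*(-½) = -2*(-½) = 1)
f(5) + G*(-233 - 1*221) = 5 + 1*(-233 - 1*221) = 5 + 1*(-233 - 221) = 5 + 1*(-454) = 5 - 454 = -449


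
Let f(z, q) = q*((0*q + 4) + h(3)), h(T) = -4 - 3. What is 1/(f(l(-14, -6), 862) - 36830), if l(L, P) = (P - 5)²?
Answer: -1/39416 ≈ -2.5370e-5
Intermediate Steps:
h(T) = -7
l(L, P) = (-5 + P)²
f(z, q) = -3*q (f(z, q) = q*((0*q + 4) - 7) = q*((0 + 4) - 7) = q*(4 - 7) = q*(-3) = -3*q)
1/(f(l(-14, -6), 862) - 36830) = 1/(-3*862 - 36830) = 1/(-2586 - 36830) = 1/(-39416) = -1/39416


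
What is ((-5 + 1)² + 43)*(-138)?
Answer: -8142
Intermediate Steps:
((-5 + 1)² + 43)*(-138) = ((-4)² + 43)*(-138) = (16 + 43)*(-138) = 59*(-138) = -8142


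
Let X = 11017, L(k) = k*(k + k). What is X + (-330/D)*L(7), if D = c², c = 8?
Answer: 168187/16 ≈ 10512.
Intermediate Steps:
L(k) = 2*k² (L(k) = k*(2*k) = 2*k²)
D = 64 (D = 8² = 64)
X + (-330/D)*L(7) = 11017 + (-330/64)*(2*7²) = 11017 + (-330*1/64)*(2*49) = 11017 - 165/32*98 = 11017 - 8085/16 = 168187/16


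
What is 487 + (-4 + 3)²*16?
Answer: 503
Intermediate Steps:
487 + (-4 + 3)²*16 = 487 + (-1)²*16 = 487 + 1*16 = 487 + 16 = 503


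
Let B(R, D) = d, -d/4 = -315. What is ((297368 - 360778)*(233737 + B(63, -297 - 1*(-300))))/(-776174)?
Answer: 1064368555/55441 ≈ 19198.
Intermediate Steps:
d = 1260 (d = -4*(-315) = 1260)
B(R, D) = 1260
((297368 - 360778)*(233737 + B(63, -297 - 1*(-300))))/(-776174) = ((297368 - 360778)*(233737 + 1260))/(-776174) = -63410*234997*(-1/776174) = -14901159770*(-1/776174) = 1064368555/55441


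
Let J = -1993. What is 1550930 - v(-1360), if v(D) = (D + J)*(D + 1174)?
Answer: 927272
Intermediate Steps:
v(D) = (-1993 + D)*(1174 + D) (v(D) = (D - 1993)*(D + 1174) = (-1993 + D)*(1174 + D))
1550930 - v(-1360) = 1550930 - (-2339782 + (-1360)² - 819*(-1360)) = 1550930 - (-2339782 + 1849600 + 1113840) = 1550930 - 1*623658 = 1550930 - 623658 = 927272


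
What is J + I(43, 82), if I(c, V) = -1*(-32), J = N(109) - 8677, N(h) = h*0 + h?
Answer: -8536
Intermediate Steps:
N(h) = h (N(h) = 0 + h = h)
J = -8568 (J = 109 - 8677 = -8568)
I(c, V) = 32
J + I(43, 82) = -8568 + 32 = -8536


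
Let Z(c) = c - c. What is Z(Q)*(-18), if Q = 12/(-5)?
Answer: 0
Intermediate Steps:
Q = -12/5 (Q = 12*(-1/5) = -12/5 ≈ -2.4000)
Z(c) = 0
Z(Q)*(-18) = 0*(-18) = 0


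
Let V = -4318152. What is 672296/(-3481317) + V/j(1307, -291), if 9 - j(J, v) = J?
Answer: 7515991662988/2259374733 ≈ 3326.6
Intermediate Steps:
j(J, v) = 9 - J
672296/(-3481317) + V/j(1307, -291) = 672296/(-3481317) - 4318152/(9 - 1*1307) = 672296*(-1/3481317) - 4318152/(9 - 1307) = -672296/3481317 - 4318152/(-1298) = -672296/3481317 - 4318152*(-1/1298) = -672296/3481317 + 2159076/649 = 7515991662988/2259374733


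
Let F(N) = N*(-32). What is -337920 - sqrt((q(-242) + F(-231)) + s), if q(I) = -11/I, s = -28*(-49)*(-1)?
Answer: -337920 - sqrt(2913702)/22 ≈ -3.3800e+5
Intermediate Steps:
F(N) = -32*N
s = -1372 (s = 1372*(-1) = -1372)
-337920 - sqrt((q(-242) + F(-231)) + s) = -337920 - sqrt((-11/(-242) - 32*(-231)) - 1372) = -337920 - sqrt((-11*(-1/242) + 7392) - 1372) = -337920 - sqrt((1/22 + 7392) - 1372) = -337920 - sqrt(162625/22 - 1372) = -337920 - sqrt(132441/22) = -337920 - sqrt(2913702)/22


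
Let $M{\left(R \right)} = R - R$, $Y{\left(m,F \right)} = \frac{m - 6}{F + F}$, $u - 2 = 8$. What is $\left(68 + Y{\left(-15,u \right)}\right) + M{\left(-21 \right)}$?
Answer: $\frac{1339}{20} \approx 66.95$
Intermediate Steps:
$u = 10$ ($u = 2 + 8 = 10$)
$Y{\left(m,F \right)} = \frac{-6 + m}{2 F}$
$M{\left(R \right)} = 0$
$\left(68 + Y{\left(-15,u \right)}\right) + M{\left(-21 \right)} = \left(68 + \frac{-6 - 15}{2 \cdot 10}\right) + 0 = \left(68 + \frac{1}{2} \cdot \frac{1}{10} \left(-21\right)\right) + 0 = \left(68 - \frac{21}{20}\right) + 0 = \frac{1339}{20} + 0 = \frac{1339}{20}$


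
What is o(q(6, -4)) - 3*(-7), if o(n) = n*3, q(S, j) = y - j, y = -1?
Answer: 30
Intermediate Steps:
q(S, j) = -1 - j
o(n) = 3*n
o(q(6, -4)) - 3*(-7) = 3*(-1 - 1*(-4)) - 3*(-7) = 3*(-1 + 4) + 21 = 3*3 + 21 = 9 + 21 = 30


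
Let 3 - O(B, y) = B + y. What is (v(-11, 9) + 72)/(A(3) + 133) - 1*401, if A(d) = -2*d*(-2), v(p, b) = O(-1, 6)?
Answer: -11615/29 ≈ -400.52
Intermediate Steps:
O(B, y) = 3 - B - y (O(B, y) = 3 - (B + y) = 3 + (-B - y) = 3 - B - y)
v(p, b) = -2 (v(p, b) = 3 - 1*(-1) - 1*6 = 3 + 1 - 6 = -2)
A(d) = 4*d
(v(-11, 9) + 72)/(A(3) + 133) - 1*401 = (-2 + 72)/(4*3 + 133) - 1*401 = 70/(12 + 133) - 401 = 70/145 - 401 = 70*(1/145) - 401 = 14/29 - 401 = -11615/29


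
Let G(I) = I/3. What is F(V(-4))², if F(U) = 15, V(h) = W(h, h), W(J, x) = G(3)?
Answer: 225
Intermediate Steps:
G(I) = I/3 (G(I) = I*(⅓) = I/3)
W(J, x) = 1 (W(J, x) = (⅓)*3 = 1)
V(h) = 1
F(V(-4))² = 15² = 225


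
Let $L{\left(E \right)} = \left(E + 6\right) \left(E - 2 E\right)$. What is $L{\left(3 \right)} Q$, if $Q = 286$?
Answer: $-7722$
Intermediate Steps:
$L{\left(E \right)} = - E \left(6 + E\right)$ ($L{\left(E \right)} = \left(6 + E\right) \left(- E\right) = - E \left(6 + E\right)$)
$L{\left(3 \right)} Q = \left(-1\right) 3 \left(6 + 3\right) 286 = \left(-1\right) 3 \cdot 9 \cdot 286 = \left(-27\right) 286 = -7722$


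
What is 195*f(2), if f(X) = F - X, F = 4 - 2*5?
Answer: -1560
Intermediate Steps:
F = -6 (F = 4 - 10 = -6)
f(X) = -6 - X
195*f(2) = 195*(-6 - 1*2) = 195*(-6 - 2) = 195*(-8) = -1560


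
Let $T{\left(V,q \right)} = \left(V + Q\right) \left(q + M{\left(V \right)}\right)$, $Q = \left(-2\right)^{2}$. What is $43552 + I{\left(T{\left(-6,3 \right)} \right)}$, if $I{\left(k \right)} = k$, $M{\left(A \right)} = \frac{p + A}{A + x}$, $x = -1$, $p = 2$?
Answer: $\frac{304814}{7} \approx 43545.0$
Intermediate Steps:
$M{\left(A \right)} = \frac{2 + A}{-1 + A}$ ($M{\left(A \right)} = \frac{2 + A}{A - 1} = \frac{2 + A}{-1 + A}$)
$Q = 4$
$T{\left(V,q \right)} = \left(4 + V\right) \left(q + \frac{2 + V}{-1 + V}\right)$ ($T{\left(V,q \right)} = \left(V + 4\right) \left(q + \frac{2 + V}{-1 + V}\right) = \left(4 + V\right) \left(q + \frac{2 + V}{-1 + V}\right)$)
$43552 + I{\left(T{\left(-6,3 \right)} \right)} = 43552 + \frac{8 + 4 \left(-6\right) - 6 \left(2 - 6\right) + 3 \left(-1 - 6\right) \left(4 - 6\right)}{-1 - 6} = 43552 + \frac{8 - 24 - -24 + 3 \left(-7\right) \left(-2\right)}{-7} = 43552 - \frac{8 - 24 + 24 + 42}{7} = 43552 - \frac{50}{7} = \frac{304814}{7}$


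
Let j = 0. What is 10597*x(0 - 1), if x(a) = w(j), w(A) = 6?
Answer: 63582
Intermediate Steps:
x(a) = 6
10597*x(0 - 1) = 10597*6 = 63582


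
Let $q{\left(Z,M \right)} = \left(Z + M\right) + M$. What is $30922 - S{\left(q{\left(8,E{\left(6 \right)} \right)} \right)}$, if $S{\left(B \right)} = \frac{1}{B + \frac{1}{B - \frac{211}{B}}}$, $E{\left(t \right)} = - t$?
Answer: $\frac{23995667}{776} \approx 30922.0$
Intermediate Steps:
$q{\left(Z,M \right)} = Z + 2 M$ ($q{\left(Z,M \right)} = \left(M + Z\right) + M = Z + 2 M$)
$30922 - S{\left(q{\left(8,E{\left(6 \right)} \right)} \right)} = 30922 - \frac{-211 + \left(8 + 2 \left(\left(-1\right) 6\right)\right)^{2}}{\left(8 + 2 \left(\left(-1\right) 6\right)\right) \left(-210 + \left(8 + 2 \left(\left(-1\right) 6\right)\right)^{2}\right)} = 30922 - \frac{-211 + \left(8 + 2 \left(-6\right)\right)^{2}}{\left(8 + 2 \left(-6\right)\right) \left(-210 + \left(8 + 2 \left(-6\right)\right)^{2}\right)} = 30922 - \frac{-211 + \left(8 - 12\right)^{2}}{\left(8 - 12\right) \left(-210 + \left(8 - 12\right)^{2}\right)} = 30922 - \frac{-211 + \left(-4\right)^{2}}{\left(-4\right) \left(-210 + \left(-4\right)^{2}\right)} = 30922 - - \frac{-211 + 16}{4 \left(-210 + 16\right)} = 30922 - \left(- \frac{1}{4}\right) \frac{1}{-194} \left(-195\right) = 30922 - \left(- \frac{1}{4}\right) \left(- \frac{1}{194}\right) \left(-195\right) = 30922 - - \frac{195}{776} = 30922 + \frac{195}{776} = \frac{23995667}{776}$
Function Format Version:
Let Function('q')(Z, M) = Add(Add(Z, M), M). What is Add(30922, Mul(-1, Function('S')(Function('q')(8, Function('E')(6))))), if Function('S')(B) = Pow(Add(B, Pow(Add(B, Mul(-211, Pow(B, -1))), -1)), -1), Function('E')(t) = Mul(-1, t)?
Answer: Rational(23995667, 776) ≈ 30922.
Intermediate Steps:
Function('q')(Z, M) = Add(Z, Mul(2, M)) (Function('q')(Z, M) = Add(Add(M, Z), M) = Add(Z, Mul(2, M)))
Add(30922, Mul(-1, Function('S')(Function('q')(8, Function('E')(6))))) = Add(30922, Mul(-1, Mul(Pow(Add(8, Mul(2, Mul(-1, 6))), -1), Pow(Add(-210, Pow(Add(8, Mul(2, Mul(-1, 6))), 2)), -1), Add(-211, Pow(Add(8, Mul(2, Mul(-1, 6))), 2))))) = Add(30922, Mul(-1, Mul(Pow(Add(8, Mul(2, -6)), -1), Pow(Add(-210, Pow(Add(8, Mul(2, -6)), 2)), -1), Add(-211, Pow(Add(8, Mul(2, -6)), 2))))) = Add(30922, Mul(-1, Mul(Pow(Add(8, -12), -1), Pow(Add(-210, Pow(Add(8, -12), 2)), -1), Add(-211, Pow(Add(8, -12), 2))))) = Add(30922, Mul(-1, Mul(Pow(-4, -1), Pow(Add(-210, Pow(-4, 2)), -1), Add(-211, Pow(-4, 2))))) = Add(30922, Mul(-1, Mul(Rational(-1, 4), Pow(Add(-210, 16), -1), Add(-211, 16)))) = Add(30922, Mul(-1, Mul(Rational(-1, 4), Pow(-194, -1), -195))) = Add(30922, Mul(-1, Mul(Rational(-1, 4), Rational(-1, 194), -195))) = Add(30922, Mul(-1, Rational(-195, 776))) = Add(30922, Rational(195, 776)) = Rational(23995667, 776)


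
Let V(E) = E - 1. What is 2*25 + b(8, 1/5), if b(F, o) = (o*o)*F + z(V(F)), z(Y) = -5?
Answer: 1133/25 ≈ 45.320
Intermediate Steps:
V(E) = -1 + E
b(F, o) = -5 + F*o² (b(F, o) = (o*o)*F - 5 = o²*F - 5 = F*o² - 5 = -5 + F*o²)
2*25 + b(8, 1/5) = 2*25 + (-5 + 8*(1/5)²) = 50 + (-5 + 8*(⅕)²) = 50 + (-5 + 8*(1/25)) = 50 + (-5 + 8/25) = 50 - 117/25 = 1133/25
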